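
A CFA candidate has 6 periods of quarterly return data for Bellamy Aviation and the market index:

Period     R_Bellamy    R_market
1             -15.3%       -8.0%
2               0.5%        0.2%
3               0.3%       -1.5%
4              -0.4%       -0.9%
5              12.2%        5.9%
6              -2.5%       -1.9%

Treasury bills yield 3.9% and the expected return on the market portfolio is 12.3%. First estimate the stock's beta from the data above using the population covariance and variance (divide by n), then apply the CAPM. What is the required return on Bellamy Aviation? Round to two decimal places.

Mean R_i = (-15.3 + 0.5 + 0.3 − 0.4 + 12.2 − 2.5) / 6 = -0.8667%
Mean R_m = (-8.0 + 0.2 − 1.5 − 0.9 + 5.9 − 1.9) / 6 = -1.0333%
Σ(R_i − R̄_i)(R_m − R̄_m) = 193.7667  ⇒  Cov = 193.7667 / 6 = 32.2945
Σ(R_m − R̄_m)² = 99.1133  ⇒  Var(R_m) = 99.1133 / 6 = 16.5189
β = Cov / Var(R_m) = 32.2945 / 16.5189 = 1.9550
MRP = 12.3% − 3.9% = 8.40%
E(R) = R_f + β × MRP = 3.9% + 1.9550 × 8.4% = 20.32%

20.32%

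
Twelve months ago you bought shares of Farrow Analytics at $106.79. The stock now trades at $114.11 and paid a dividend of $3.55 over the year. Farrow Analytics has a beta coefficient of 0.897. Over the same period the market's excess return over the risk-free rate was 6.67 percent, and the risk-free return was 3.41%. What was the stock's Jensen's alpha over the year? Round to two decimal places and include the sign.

Realised HPR = (P1 + D1 − P0) / P0 = (114.11 + 3.55 − 106.79) / 106.79 = 10.87 / 106.79 = 10.1789%
CAPM required = R_f + β·MRP = 3.41% + 0.897 × 6.67% = 9.39299%
α = realised − required = 10.1789% − 9.39299% = +0.79%

+0.79%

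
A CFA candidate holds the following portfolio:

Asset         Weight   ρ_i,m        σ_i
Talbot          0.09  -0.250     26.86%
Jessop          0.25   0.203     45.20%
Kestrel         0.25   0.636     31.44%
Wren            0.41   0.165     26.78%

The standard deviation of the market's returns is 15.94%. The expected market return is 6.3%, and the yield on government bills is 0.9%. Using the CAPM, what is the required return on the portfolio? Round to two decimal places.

β_Talbot = -0.250 × 26.86% / 15.94% = -0.4213
β_Jessop = 0.203 × 45.20% / 15.94% = 0.5756
β_Kestrel = 0.636 × 31.44% / 15.94% = 1.2544
β_Wren = 0.165 × 26.78% / 15.94% = 0.2772
β_P = Σ w_i β_i = 0.09×-0.4213 + 0.25×0.5756 + 0.25×1.2544 + 0.41×0.2772 = 0.5332
MRP = 6.3% − 0.9% = 5.40%
E(R_P) = R_f + β_P × MRP = 0.9% + 0.5332 × 5.4% = 3.78%

3.78%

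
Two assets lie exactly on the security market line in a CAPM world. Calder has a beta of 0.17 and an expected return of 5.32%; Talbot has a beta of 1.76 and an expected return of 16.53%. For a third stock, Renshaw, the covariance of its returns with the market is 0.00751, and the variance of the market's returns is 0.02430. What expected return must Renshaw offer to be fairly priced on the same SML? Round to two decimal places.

MRP = (16.53% − 5.32%) / (1.76 − 0.17) = 7.0503%
R_f = 5.32% − 0.17 × 7.0503% = 4.1214%
β_Renshaw = Cov / Var(R_m) = 0.00751 / 0.02430 = 0.3091
E(R_Renshaw) = R_f + β × MRP = 4.1214% + 0.3091 × 7.0503% = 6.30%

6.30%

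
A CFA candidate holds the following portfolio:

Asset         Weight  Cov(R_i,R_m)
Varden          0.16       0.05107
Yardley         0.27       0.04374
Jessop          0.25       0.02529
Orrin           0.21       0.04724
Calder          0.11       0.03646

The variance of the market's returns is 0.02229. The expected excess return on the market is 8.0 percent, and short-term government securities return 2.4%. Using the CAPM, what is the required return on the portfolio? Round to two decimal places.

16.84%

β_Varden = 0.05107 / 0.02229 = 2.2912
β_Yardley = 0.04374 / 0.02229 = 1.9623
β_Jessop = 0.02529 / 0.02229 = 1.1346
β_Orrin = 0.04724 / 0.02229 = 2.1193
β_Calder = 0.03646 / 0.02229 = 1.6357
β_P = Σ w_i β_i = 0.16×2.2912 + 0.27×1.9623 + 0.25×1.1346 + 0.21×2.1193 + 0.11×1.6357 = 1.8050
E(R_P) = R_f + β_P × MRP = 2.4% + 1.8050 × 8.0% = 16.84%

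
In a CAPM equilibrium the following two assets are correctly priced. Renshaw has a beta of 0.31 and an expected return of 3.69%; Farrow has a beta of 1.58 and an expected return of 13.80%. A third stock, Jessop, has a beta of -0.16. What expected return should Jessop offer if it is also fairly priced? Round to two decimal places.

-0.05%

MRP (SML slope) = (13.80% − 3.69%) / (1.58 − 0.31) = 10.11% / 1.27 = 7.9606%
R_f (intercept) = 3.69% − 0.31 × 7.9606% = 1.2222%
E(R_Jessop) = R_f + β × MRP = 1.2222% + -0.16 × 7.9606% = -0.05%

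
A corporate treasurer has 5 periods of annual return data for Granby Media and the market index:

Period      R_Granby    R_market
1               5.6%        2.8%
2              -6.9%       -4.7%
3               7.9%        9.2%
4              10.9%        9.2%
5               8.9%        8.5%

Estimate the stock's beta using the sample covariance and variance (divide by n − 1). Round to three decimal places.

Mean R_i = (5.6 − 6.9 + 7.9 + 10.9 + 8.9) / 5 = 5.2800%
Mean R_m = (2.8 − 4.7 + 9.2 + 9.2 + 8.5) / 5 = 5.0000%
Σ(R_i − R̄_i)(R_m − R̄_m) = 164.7200  ⇒  Cov = 164.7200 / 4 = 41.1800
Σ(R_m − R̄_m)² = 146.4600  ⇒  Var(R_m) = 146.4600 / 4 = 36.6150
β = Cov / Var(R_m) = 41.1800 / 36.6150 = 1.1247

1.125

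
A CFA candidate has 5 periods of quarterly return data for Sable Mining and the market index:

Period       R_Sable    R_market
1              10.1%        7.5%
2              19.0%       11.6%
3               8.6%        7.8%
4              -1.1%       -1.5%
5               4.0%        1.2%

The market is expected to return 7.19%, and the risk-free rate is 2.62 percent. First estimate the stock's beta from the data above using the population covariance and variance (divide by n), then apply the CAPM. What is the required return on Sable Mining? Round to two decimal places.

Mean R_i = (10.1 + 19.0 + 8.6 − 1.1 + 4.0) / 5 = 8.1200%
Mean R_m = (7.5 + 11.6 + 7.8 − 1.5 + 1.2) / 5 = 5.3200%
Σ(R_i − R̄_i)(R_m − R̄_m) = 153.6880  ⇒  Cov = 153.6880 / 5 = 30.7376
Σ(R_m − R̄_m)² = 113.8280  ⇒  Var(R_m) = 113.8280 / 5 = 22.7656
β = Cov / Var(R_m) = 30.7376 / 22.7656 = 1.3502
MRP = 7.19% − 2.62% = 4.57%
E(R) = R_f + β × MRP = 2.62% + 1.3502 × 4.57% = 8.79%

8.79%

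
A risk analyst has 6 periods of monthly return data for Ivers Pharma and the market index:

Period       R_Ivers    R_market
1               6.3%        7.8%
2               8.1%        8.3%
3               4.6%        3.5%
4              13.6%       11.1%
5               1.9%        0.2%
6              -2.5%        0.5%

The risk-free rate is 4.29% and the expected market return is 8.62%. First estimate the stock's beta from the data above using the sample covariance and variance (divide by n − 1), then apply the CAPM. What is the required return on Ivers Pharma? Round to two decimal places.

Mean R_i = (6.3 + 8.1 + 4.6 + 13.6 + 1.9 − 2.5) / 6 = 5.3333%
Mean R_m = (7.8 + 8.3 + 3.5 + 11.1 + 0.2 + 0.5) / 6 = 5.2333%
Σ(R_i − R̄_i)(R_m − R̄_m) = 115.0933  ⇒  Cov = 115.0933 / 5 = 23.0187
Σ(R_m − R̄_m)² = 101.1533  ⇒  Var(R_m) = 101.1533 / 5 = 20.2307
β = Cov / Var(R_m) = 23.0187 / 20.2307 = 1.1378
MRP = 8.62% − 4.29% = 4.33%
E(R) = R_f + β × MRP = 4.29% + 1.1378 × 4.33% = 9.22%

9.22%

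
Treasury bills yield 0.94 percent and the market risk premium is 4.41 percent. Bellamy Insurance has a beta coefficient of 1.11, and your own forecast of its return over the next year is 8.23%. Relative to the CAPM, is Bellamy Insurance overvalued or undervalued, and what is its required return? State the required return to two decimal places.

Required return = R_f + β·MRP = 0.94% + 1.11 × 4.41% = 5.84%
Forecast 8.23% > required 5.84% → the stock plots above the SML → undervalued.

Undervalued; required return 5.84%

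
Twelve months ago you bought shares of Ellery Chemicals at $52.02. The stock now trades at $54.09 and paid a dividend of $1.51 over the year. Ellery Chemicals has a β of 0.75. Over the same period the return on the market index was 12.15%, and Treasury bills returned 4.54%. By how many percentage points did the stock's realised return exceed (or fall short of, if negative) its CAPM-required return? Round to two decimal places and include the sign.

-3.37%

Realised HPR = (P1 + D1 − P0) / P0 = (54.09 + 1.51 − 52.02) / 52.02 = 3.58 / 52.02 = 6.8820%
MRP = 12.15% − 4.54% = 7.61%
CAPM required = R_f + β·MRP = 4.54% + 0.75 × 7.61% = 10.2475%
α = realised − required = 6.8820% − 10.2475% = -3.37%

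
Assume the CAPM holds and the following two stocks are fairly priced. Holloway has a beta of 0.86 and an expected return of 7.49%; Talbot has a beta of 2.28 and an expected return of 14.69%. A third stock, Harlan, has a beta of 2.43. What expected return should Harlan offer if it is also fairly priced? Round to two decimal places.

15.45%

MRP (SML slope) = (14.69% − 7.49%) / (2.28 − 0.86) = 7.20% / 1.42 = 5.0704%
R_f (intercept) = 7.49% − 0.86 × 5.0704% = 3.1295%
E(R_Harlan) = R_f + β × MRP = 3.1295% + 2.43 × 5.0704% = 15.45%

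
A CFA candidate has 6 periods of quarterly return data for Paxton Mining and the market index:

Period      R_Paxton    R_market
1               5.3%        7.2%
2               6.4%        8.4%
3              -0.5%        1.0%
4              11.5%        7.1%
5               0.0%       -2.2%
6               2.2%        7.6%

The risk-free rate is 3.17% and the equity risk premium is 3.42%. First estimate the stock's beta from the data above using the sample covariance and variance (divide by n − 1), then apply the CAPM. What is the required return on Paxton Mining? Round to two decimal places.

Mean R_i = (5.3 + 6.4 − 0.5 + 11.5 + 0.0 + 2.2) / 6 = 4.1500%
Mean R_m = (7.2 + 8.4 + 1.0 + 7.1 − 2.2 + 7.6) / 6 = 4.8500%
Σ(R_i − R̄_i)(R_m − R̄_m) = 69.0250  ⇒  Cov = 69.0250 / 5 = 13.8050
Σ(R_m − R̄_m)² = 95.2750  ⇒  Var(R_m) = 95.2750 / 5 = 19.0550
β = Cov / Var(R_m) = 13.8050 / 19.0550 = 0.7245
E(R) = R_f + β × MRP = 3.17% + 0.7245 × 3.42% = 5.65%

5.65%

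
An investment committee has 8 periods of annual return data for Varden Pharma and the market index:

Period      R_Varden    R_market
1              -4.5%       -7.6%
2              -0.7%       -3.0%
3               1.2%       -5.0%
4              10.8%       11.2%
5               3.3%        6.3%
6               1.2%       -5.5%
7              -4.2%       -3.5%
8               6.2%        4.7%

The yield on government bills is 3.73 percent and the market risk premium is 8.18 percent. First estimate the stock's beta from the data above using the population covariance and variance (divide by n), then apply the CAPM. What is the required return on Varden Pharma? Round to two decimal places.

9.17%

Mean R_i = (-4.5 − 0.7 + 1.2 + 10.8 + 3.3 + 1.2 − 4.2 + 6.2) / 8 = 1.6625%
Mean R_m = (-7.6 − 3.0 − 5.0 + 11.2 + 6.3 − 5.5 − 3.5 + 4.7) / 8 = -0.3000%
Σ(R_i − R̄_i)(R_m − R̄_m) = 213.2800  ⇒  Cov = 213.2800 / 8 = 26.6600
Σ(R_m − R̄_m)² = 320.7600  ⇒  Var(R_m) = 320.7600 / 8 = 40.0950
β = Cov / Var(R_m) = 26.6600 / 40.0950 = 0.6649
E(R) = R_f + β × MRP = 3.73% + 0.6649 × 8.18% = 9.17%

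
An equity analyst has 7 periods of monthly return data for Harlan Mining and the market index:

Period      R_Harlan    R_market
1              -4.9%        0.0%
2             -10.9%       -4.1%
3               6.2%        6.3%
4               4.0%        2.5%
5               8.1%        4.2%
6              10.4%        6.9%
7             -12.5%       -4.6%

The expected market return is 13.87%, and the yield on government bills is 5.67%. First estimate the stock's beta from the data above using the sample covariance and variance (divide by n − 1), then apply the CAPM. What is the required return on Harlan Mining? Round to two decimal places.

Mean R_i = (-4.9 − 10.9 + 6.2 + 4.0 + 8.1 + 10.4 − 12.5) / 7 = 0.0571%
Mean R_m = (0.0 − 4.1 + 6.3 + 2.5 + 4.2 + 6.9 − 4.6) / 7 = 1.6000%
Σ(R_i − R̄_i)(R_m − R̄_m) = 256.3900  ⇒  Cov = 256.3900 / 6 = 42.7317
Σ(R_m − R̄_m)² = 131.2400  ⇒  Var(R_m) = 131.2400 / 6 = 21.8733
β = Cov / Var(R_m) = 42.7317 / 21.8733 = 1.9536
MRP = 13.87% − 5.67% = 8.20%
E(R) = R_f + β × MRP = 5.67% + 1.9536 × 8.20% = 21.69%

21.69%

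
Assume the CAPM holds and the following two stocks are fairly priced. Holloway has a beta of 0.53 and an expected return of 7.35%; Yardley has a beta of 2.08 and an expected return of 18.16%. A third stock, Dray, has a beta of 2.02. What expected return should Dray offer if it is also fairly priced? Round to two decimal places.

17.74%

MRP (SML slope) = (18.16% − 7.35%) / (2.08 − 0.53) = 10.81% / 1.55 = 6.9742%
R_f (intercept) = 7.35% − 0.53 × 6.9742% = 3.6537%
E(R_Dray) = R_f + β × MRP = 3.6537% + 2.02 × 6.9742% = 17.74%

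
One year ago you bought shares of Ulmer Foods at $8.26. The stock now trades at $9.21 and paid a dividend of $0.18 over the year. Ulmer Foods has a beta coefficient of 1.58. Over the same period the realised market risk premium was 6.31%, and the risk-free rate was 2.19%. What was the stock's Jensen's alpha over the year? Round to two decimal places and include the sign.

+1.52%

Realised HPR = (P1 + D1 − P0) / P0 = (9.21 + 0.18 − 8.26) / 8.26 = 1.13 / 8.26 = 13.6804%
CAPM required = R_f + β·MRP = 2.19% + 1.58 × 6.31% = 12.1598%
α = realised − required = 13.6804% − 12.1598% = +1.52%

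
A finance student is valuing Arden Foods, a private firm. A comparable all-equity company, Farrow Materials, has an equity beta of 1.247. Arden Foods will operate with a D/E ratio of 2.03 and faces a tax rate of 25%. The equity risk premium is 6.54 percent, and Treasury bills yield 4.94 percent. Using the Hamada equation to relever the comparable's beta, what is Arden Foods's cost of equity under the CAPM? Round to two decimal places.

β_L = β_U × [1 + (1 − t)(D/E)] = 1.247 × [1 + (1 − 0.25) × 2.03]
    = 1.247 × [1 + 0.75 × 2.03] = 1.247 × 2.5225 = 3.1456
E(R) = R_f + β_L × MRP = 4.94% + 3.1456 × 6.54% = 25.51%

25.51%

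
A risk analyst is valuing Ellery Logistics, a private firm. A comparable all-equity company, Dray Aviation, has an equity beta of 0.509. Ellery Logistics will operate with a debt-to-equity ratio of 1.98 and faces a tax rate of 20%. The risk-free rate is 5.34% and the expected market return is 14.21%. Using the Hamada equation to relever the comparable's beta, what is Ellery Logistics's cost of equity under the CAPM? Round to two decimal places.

β_L = β_U × [1 + (1 − t)(D/E)] = 0.509 × [1 + (1 − 0.20) × 1.98]
    = 0.509 × [1 + 0.80 × 1.98] = 0.509 × 2.5840 = 1.3153
MRP = 14.21% − 5.34% = 8.87%
E(R) = R_f + β_L × MRP = 5.34% + 1.3153 × 8.87% = 17.01%

17.01%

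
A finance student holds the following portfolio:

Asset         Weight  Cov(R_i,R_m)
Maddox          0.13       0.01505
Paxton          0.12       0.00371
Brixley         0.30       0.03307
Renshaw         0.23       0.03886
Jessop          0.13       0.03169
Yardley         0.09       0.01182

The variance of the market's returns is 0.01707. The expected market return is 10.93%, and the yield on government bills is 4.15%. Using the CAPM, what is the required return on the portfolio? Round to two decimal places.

14.65%

β_Maddox = 0.01505 / 0.01707 = 0.8817
β_Paxton = 0.00371 / 0.01707 = 0.2173
β_Brixley = 0.03307 / 0.01707 = 1.9373
β_Renshaw = 0.03886 / 0.01707 = 2.2765
β_Jessop = 0.03169 / 0.01707 = 1.8565
β_Yardley = 0.01182 / 0.01707 = 0.6924
β_P = Σ w_i β_i = 0.13×0.8817 + 0.12×0.2173 + 0.30×1.9373 + 0.23×2.2765 + 0.13×1.8565 + 0.09×0.6924 = 1.5491
MRP = 10.93% − 4.15% = 6.78%
E(R_P) = R_f + β_P × MRP = 4.15% + 1.5491 × 6.78% = 14.65%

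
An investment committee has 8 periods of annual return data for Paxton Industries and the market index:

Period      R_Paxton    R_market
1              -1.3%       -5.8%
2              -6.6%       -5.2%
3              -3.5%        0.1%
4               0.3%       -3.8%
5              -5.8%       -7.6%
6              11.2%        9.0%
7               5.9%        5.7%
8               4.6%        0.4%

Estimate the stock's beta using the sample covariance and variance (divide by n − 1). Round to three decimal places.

0.937

Mean R_i = (-1.3 − 6.6 − 3.5 + 0.3 − 5.8 + 11.2 + 5.9 + 4.6) / 8 = 0.6000%
Mean R_m = (-5.8 − 5.2 + 0.1 − 3.8 − 7.6 + 9.0 + 5.7 + 0.4) / 8 = -0.9000%
Σ(R_i − R̄_i)(R_m − R̄_m) = 225.0400  ⇒  Cov = 225.0400 / 7 = 32.1486
Σ(R_m − R̄_m)² = 240.0600  ⇒  Var(R_m) = 240.0600 / 7 = 34.2943
β = Cov / Var(R_m) = 32.1486 / 34.2943 = 0.9374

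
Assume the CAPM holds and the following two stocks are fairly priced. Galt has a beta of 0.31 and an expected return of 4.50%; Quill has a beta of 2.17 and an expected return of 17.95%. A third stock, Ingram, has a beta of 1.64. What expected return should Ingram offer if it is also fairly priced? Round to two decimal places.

14.12%

MRP (SML slope) = (17.95% − 4.50%) / (2.17 − 0.31) = 13.45% / 1.86 = 7.2312%
R_f (intercept) = 4.50% − 0.31 × 7.2312% = 2.2583%
E(R_Ingram) = R_f + β × MRP = 2.2583% + 1.64 × 7.2312% = 14.12%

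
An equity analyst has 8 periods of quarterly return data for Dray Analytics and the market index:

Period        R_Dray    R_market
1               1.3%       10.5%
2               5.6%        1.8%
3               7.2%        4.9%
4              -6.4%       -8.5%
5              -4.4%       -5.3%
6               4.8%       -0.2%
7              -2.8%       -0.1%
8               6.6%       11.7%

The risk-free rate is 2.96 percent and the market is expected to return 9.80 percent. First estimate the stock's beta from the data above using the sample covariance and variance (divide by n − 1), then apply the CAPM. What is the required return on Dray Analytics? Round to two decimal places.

Mean R_i = (1.3 + 5.6 + 7.2 − 6.4 − 4.4 + 4.8 − 2.8 + 6.6) / 8 = 1.4875%
Mean R_m = (10.5 + 1.8 + 4.9 − 8.5 − 5.3 − 0.2 − 0.1 + 11.7) / 8 = 1.8500%
Σ(R_i − R̄_i)(R_m − R̄_m) = 191.2550  ⇒  Cov = 191.2550 / 7 = 27.3221
Σ(R_m − R̄_m)² = 347.4000  ⇒  Var(R_m) = 347.4000 / 7 = 49.6286
β = Cov / Var(R_m) = 27.3221 / 49.6286 = 0.5505
MRP = 9.80% − 2.96% = 6.84%
E(R) = R_f + β × MRP = 2.96% + 0.5505 × 6.84% = 6.73%

6.73%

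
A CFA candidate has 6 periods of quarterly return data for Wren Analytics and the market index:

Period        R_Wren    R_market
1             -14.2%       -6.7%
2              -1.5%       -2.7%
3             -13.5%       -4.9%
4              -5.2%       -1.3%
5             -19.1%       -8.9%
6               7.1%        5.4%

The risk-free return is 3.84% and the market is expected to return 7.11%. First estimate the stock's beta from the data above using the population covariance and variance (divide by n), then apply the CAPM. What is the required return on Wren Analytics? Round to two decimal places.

Mean R_i = (-14.2 − 1.5 − 13.5 − 5.2 − 19.1 + 7.1) / 6 = -7.7333%
Mean R_m = (-6.7 − 2.7 − 4.9 − 1.3 − 8.9 + 5.4) / 6 = -3.1833%
Σ(R_i − R̄_i)(R_m − R̄_m) = 232.7233  ⇒  Cov = 232.7233 / 6 = 38.7872
Σ(R_m − R̄_m)² = 125.4483  ⇒  Var(R_m) = 125.4483 / 6 = 20.9081
β = Cov / Var(R_m) = 38.7872 / 20.9081 = 1.8551
MRP = 7.11% − 3.84% = 3.27%
E(R) = R_f + β × MRP = 3.84% + 1.8551 × 3.27% = 9.91%

9.91%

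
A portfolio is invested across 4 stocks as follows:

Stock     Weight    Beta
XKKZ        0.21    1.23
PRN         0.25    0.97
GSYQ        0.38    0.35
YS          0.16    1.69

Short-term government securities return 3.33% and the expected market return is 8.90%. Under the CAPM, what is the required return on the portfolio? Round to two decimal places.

β_P = Σ w_i β_i = 0.21×1.23 + 0.25×0.97 + 0.38×0.35 + 0.16×1.69 = 0.9042
MRP = 8.90% − 3.33% = 5.57%
E(R_P) = R_f + β_P × MRP = 3.33% + 0.9042 × 5.57% = 8.37%

8.37%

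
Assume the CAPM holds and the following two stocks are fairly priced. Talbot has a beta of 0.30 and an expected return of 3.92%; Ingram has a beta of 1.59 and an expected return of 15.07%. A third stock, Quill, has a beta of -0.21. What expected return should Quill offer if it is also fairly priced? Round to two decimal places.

MRP (SML slope) = (15.07% − 3.92%) / (1.59 − 0.30) = 11.15% / 1.29 = 8.6434%
R_f (intercept) = 3.92% − 0.30 × 8.6434% = 1.3270%
E(R_Quill) = R_f + β × MRP = 1.3270% + -0.21 × 8.6434% = -0.49%

-0.49%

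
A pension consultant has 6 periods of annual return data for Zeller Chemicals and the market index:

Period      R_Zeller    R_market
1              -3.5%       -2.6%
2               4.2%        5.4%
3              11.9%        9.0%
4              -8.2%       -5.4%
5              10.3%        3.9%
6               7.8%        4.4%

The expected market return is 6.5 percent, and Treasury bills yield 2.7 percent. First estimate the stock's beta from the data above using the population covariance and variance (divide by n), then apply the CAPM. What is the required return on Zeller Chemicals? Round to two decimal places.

Mean R_i = (-3.5 + 4.2 + 11.9 − 8.2 + 10.3 + 7.8) / 6 = 3.7500%
Mean R_m = (-2.6 + 5.4 + 9.0 − 5.4 + 3.9 + 4.4) / 6 = 2.4500%
Σ(R_i − R̄_i)(R_m − R̄_m) = 202.5250  ⇒  Cov = 202.5250 / 6 = 33.7542
Σ(R_m − R̄_m)² = 144.6350  ⇒  Var(R_m) = 144.6350 / 6 = 24.1058
β = Cov / Var(R_m) = 33.7542 / 24.1058 = 1.4003
MRP = 6.5% − 2.7% = 3.80%
E(R) = R_f + β × MRP = 2.7% + 1.4003 × 3.8% = 8.02%

8.02%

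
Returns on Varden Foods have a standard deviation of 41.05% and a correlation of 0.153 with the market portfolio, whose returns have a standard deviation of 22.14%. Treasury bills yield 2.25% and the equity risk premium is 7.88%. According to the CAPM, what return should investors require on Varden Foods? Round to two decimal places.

4.49%

β = ρ × σ_i / σ_m = 0.153 × 41.05% / 22.14% = 0.2837
E(R) = 2.25% + 0.2837 × 7.88% = 4.49%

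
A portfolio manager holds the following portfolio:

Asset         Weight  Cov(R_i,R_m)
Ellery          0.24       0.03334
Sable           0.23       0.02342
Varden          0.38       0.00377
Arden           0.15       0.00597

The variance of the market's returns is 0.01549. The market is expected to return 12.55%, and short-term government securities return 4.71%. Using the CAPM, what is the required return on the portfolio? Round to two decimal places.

12.66%

β_Ellery = 0.03334 / 0.01549 = 2.1524
β_Sable = 0.02342 / 0.01549 = 1.5119
β_Varden = 0.00377 / 0.01549 = 0.2434
β_Arden = 0.00597 / 0.01549 = 0.3854
β_P = Σ w_i β_i = 0.24×2.1524 + 0.23×1.5119 + 0.38×0.2434 + 0.15×0.3854 = 1.0146
MRP = 12.55% − 4.71% = 7.84%
E(R_P) = R_f + β_P × MRP = 4.71% + 1.0146 × 7.84% = 12.66%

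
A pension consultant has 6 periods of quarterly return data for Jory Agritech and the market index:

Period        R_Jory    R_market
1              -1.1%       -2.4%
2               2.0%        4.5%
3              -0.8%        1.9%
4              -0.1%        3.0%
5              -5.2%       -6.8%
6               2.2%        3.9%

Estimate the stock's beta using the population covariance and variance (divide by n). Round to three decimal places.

0.574

Mean R_i = (-1.1 + 2.0 − 0.8 − 0.1 − 5.2 + 2.2) / 6 = -0.5000%
Mean R_m = (-2.4 + 4.5 + 1.9 + 3.0 − 6.8 + 3.9) / 6 = 0.6833%
Σ(R_i − R̄_i)(R_m − R̄_m) = 55.8100  ⇒  Cov = 55.8100 / 6 = 9.3017
Σ(R_m − R̄_m)² = 97.2683  ⇒  Var(R_m) = 97.2683 / 6 = 16.2114
β = Cov / Var(R_m) = 9.3017 / 16.2114 = 0.5738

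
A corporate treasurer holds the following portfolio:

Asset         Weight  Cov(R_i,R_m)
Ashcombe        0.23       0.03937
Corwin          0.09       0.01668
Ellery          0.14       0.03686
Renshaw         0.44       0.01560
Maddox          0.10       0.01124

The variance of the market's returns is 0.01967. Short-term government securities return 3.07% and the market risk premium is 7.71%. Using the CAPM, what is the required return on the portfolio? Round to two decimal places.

β_Ashcombe = 0.03937 / 0.01967 = 2.0015
β_Corwin = 0.01668 / 0.01967 = 0.8480
β_Ellery = 0.03686 / 0.01967 = 1.8739
β_Renshaw = 0.01560 / 0.01967 = 0.7931
β_Maddox = 0.01124 / 0.01967 = 0.5714
β_P = Σ w_i β_i = 0.23×2.0015 + 0.09×0.8480 + 0.14×1.8739 + 0.44×0.7931 + 0.10×0.5714 = 1.2051
E(R_P) = R_f + β_P × MRP = 3.07% + 1.2051 × 7.71% = 12.36%

12.36%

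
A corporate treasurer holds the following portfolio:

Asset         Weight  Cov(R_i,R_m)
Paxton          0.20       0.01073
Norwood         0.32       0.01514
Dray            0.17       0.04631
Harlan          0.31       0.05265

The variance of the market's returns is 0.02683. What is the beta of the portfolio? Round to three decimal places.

1.162

β_Paxton = 0.01073 / 0.02683 = 0.3999
β_Norwood = 0.01514 / 0.02683 = 0.5643
β_Dray = 0.04631 / 0.02683 = 1.7261
β_Harlan = 0.05265 / 0.02683 = 1.9624
β_P = Σ w_i β_i = 0.20×0.3999 + 0.32×0.5643 + 0.17×1.7261 + 0.31×1.9624 = 1.1623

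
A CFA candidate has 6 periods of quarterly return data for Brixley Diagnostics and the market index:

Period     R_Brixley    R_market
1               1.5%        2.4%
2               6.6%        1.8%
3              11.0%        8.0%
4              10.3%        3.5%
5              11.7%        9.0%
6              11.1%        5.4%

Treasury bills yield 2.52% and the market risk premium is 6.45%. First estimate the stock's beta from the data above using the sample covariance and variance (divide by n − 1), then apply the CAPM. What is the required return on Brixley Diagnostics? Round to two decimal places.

8.75%

Mean R_i = (1.5 + 6.6 + 11.0 + 10.3 + 11.7 + 11.1) / 6 = 8.7000%
Mean R_m = (2.4 + 1.8 + 8.0 + 3.5 + 9.0 + 5.4) / 6 = 5.0167%
Σ(R_i − R̄_i)(R_m − R̄_m) = 42.9000  ⇒  Cov = 42.9000 / 5 = 8.5800
Σ(R_m − R̄_m)² = 44.4083  ⇒  Var(R_m) = 44.4083 / 5 = 8.8817
β = Cov / Var(R_m) = 8.5800 / 8.8817 = 0.9660
E(R) = R_f + β × MRP = 2.52% + 0.9660 × 6.45% = 8.75%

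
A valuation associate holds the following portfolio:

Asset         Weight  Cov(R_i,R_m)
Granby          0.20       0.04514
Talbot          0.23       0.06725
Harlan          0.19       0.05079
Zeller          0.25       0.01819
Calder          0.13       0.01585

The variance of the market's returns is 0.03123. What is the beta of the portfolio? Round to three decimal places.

β_Granby = 0.04514 / 0.03123 = 1.4454
β_Talbot = 0.06725 / 0.03123 = 2.1534
β_Harlan = 0.05079 / 0.03123 = 1.6263
β_Zeller = 0.01819 / 0.03123 = 0.5825
β_Calder = 0.01585 / 0.03123 = 0.5075
β_P = Σ w_i β_i = 0.20×1.4454 + 0.23×2.1534 + 0.19×1.6263 + 0.25×0.5825 + 0.13×0.5075 = 1.3050

1.305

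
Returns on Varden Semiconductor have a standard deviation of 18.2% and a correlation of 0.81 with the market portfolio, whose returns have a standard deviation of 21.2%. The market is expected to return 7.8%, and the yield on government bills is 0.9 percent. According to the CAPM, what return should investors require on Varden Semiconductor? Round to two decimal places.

5.70%

β = ρ × σ_i / σ_m = 0.81 × 18.2% / 21.2% = 0.6954
MRP = 7.8% − 0.9% = 6.90%
E(R) = 0.9% + 0.6954 × 6.9% = 5.70%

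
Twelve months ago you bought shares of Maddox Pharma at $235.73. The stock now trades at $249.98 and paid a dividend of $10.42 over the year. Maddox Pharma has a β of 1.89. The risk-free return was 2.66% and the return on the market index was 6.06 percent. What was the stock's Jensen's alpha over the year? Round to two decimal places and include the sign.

+1.38%

Realised HPR = (P1 + D1 − P0) / P0 = (249.98 + 10.42 − 235.73) / 235.73 = 24.67 / 235.73 = 10.4654%
MRP = 6.06% − 2.66% = 3.40%
CAPM required = R_f + β·MRP = 2.66% + 1.89 × 3.40% = 9.0860%
α = realised − required = 10.4654% − 9.0860% = +1.38%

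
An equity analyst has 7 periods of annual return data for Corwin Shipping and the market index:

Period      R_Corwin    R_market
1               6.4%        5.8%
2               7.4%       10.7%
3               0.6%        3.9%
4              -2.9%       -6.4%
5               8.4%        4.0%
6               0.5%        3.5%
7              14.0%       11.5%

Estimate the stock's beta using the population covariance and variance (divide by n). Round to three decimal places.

Mean R_i = (6.4 + 7.4 + 0.6 − 2.9 + 8.4 + 0.5 + 14.0) / 7 = 4.9143%
Mean R_m = (5.8 + 10.7 + 3.9 − 6.4 + 4.0 + 3.5 + 11.5) / 7 = 4.7143%
Σ(R_i − R̄_i)(R_m − R̄_m) = 171.3786  ⇒  Cov = 171.3786 / 7 = 24.4827
Σ(R_m − R̄_m)² = 209.2286  ⇒  Var(R_m) = 209.2286 / 7 = 29.8898
β = Cov / Var(R_m) = 24.4827 / 29.8898 = 0.8191

0.819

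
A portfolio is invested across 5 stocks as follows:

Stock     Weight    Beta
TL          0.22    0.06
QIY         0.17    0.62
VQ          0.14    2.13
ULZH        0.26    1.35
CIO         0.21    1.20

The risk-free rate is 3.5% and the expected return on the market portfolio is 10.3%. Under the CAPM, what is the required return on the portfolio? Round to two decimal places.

10.43%

β_P = Σ w_i β_i = 0.22×0.06 + 0.17×0.62 + 0.14×2.13 + 0.26×1.35 + 0.21×1.20 = 1.0198
MRP = 10.3% − 3.5% = 6.80%
E(R_P) = R_f + β_P × MRP = 3.5% + 1.0198 × 6.8% = 10.43%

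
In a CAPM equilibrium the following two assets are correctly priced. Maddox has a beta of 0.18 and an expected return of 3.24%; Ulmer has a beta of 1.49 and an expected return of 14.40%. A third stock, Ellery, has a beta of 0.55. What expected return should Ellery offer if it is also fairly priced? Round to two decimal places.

MRP (SML slope) = (14.40% − 3.24%) / (1.49 − 0.18) = 11.16% / 1.31 = 8.5191%
R_f (intercept) = 3.24% − 0.18 × 8.5191% = 1.7066%
E(R_Ellery) = R_f + β × MRP = 1.7066% + 0.55 × 8.5191% = 6.39%

6.39%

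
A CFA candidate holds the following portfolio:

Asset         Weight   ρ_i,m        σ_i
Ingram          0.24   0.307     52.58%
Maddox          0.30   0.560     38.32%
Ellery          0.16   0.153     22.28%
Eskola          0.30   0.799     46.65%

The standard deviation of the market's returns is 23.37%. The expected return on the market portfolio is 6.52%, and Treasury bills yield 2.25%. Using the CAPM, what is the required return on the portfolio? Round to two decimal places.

β_Ingram = 0.307 × 52.58% / 23.37% = 0.6907
β_Maddox = 0.560 × 38.32% / 23.37% = 0.9182
β_Ellery = 0.153 × 22.28% / 23.37% = 0.1459
β_Eskola = 0.799 × 46.65% / 23.37% = 1.5949
β_P = Σ w_i β_i = 0.24×0.6907 + 0.30×0.9182 + 0.16×0.1459 + 0.30×1.5949 = 0.9430
MRP = 6.52% − 2.25% = 4.27%
E(R_P) = R_f + β_P × MRP = 2.25% + 0.9430 × 4.27% = 6.28%

6.28%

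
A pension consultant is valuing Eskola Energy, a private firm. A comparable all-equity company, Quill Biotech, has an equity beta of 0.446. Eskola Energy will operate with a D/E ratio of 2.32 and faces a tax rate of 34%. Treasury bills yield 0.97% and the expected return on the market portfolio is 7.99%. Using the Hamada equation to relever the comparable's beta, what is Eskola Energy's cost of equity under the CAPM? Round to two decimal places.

β_L = β_U × [1 + (1 − t)(D/E)] = 0.446 × [1 + (1 − 0.34) × 2.32]
    = 0.446 × [1 + 0.66 × 2.32] = 0.446 × 2.5312 = 1.1289
MRP = 7.99% − 0.97% = 7.02%
E(R) = R_f + β_L × MRP = 0.97% + 1.1289 × 7.02% = 8.89%

8.89%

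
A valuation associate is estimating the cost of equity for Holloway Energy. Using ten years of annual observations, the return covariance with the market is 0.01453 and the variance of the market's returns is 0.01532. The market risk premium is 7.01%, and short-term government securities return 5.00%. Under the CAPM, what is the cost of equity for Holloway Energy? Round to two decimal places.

11.65%

β = Cov(R_i, R_m) / Var(R_m) = 0.01453 / 0.01532 = 0.9484
E(R) = R_f + β × MRP = 5.00% + 0.9484 × 7.01% = 11.65%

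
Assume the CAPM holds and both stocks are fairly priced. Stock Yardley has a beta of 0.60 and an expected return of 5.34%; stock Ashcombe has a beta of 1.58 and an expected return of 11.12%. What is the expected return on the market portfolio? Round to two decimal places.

Both satisfy E(R) = R_f + β·MRP, so the slope of the SML is
MRP = (11.12% − 5.34%) / (1.58 − 0.60) = 5.78% / 0.98 = 5.8980%
R_f = E(R_Yardley) − β_Yardley·MRP = 5.34% − 0.60 × 5.8980% = 1.8012%
E(R_m) = R_f + MRP = 1.8012% + 5.8980% = 7.70%

7.70%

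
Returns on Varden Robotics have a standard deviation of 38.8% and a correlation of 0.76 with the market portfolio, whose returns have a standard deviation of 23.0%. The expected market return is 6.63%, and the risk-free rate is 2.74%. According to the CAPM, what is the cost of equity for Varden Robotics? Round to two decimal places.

β = ρ × σ_i / σ_m = 0.76 × 38.8% / 23.0% = 1.2821
MRP = 6.63% − 2.74% = 3.89%
E(R) = 2.74% + 1.2821 × 3.89% = 7.73%

7.73%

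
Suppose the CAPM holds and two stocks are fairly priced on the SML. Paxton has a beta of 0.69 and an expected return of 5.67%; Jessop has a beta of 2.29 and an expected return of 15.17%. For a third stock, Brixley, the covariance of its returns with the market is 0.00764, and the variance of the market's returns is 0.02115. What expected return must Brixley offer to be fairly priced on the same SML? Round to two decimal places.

3.72%

MRP = (15.17% − 5.67%) / (2.29 − 0.69) = 5.9375%
R_f = 5.67% − 0.69 × 5.9375% = 1.5731%
β_Brixley = Cov / Var(R_m) = 0.00764 / 0.02115 = 0.3612
E(R_Brixley) = R_f + β × MRP = 1.5731% + 0.3612 × 5.9375% = 3.72%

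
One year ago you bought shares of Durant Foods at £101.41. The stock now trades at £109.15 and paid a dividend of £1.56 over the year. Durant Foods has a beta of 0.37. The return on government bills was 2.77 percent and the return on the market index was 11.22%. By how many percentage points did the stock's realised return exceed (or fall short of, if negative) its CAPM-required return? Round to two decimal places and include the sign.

Realised HPR = (P1 + D1 − P0) / P0 = (109.15 + 1.56 − 101.41) / 101.41 = 9.30 / 101.41 = 9.1707%
MRP = 11.22% − 2.77% = 8.45%
CAPM required = R_f + β·MRP = 2.77% + 0.37 × 8.45% = 5.8965%
α = realised − required = 9.1707% − 5.8965% = +3.27%

+3.27%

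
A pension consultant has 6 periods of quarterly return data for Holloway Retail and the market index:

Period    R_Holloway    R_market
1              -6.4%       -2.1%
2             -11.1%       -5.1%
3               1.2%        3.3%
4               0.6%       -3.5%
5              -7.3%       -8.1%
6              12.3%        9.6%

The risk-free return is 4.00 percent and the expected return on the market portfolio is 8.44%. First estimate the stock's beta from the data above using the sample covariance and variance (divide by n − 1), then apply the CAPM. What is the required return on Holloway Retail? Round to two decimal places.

Mean R_i = (-6.4 − 11.1 + 1.2 + 0.6 − 7.3 + 12.3) / 6 = -1.7833%
Mean R_m = (-2.1 − 5.1 + 3.3 − 3.5 − 8.1 + 9.6) / 6 = -0.9833%
Σ(R_i − R̄_i)(R_m − R̄_m) = 238.5983  ⇒  Cov = 238.5983 / 5 = 47.7197
Σ(R_m − R̄_m)² = 205.5283  ⇒  Var(R_m) = 205.5283 / 5 = 41.1057
β = Cov / Var(R_m) = 47.7197 / 41.1057 = 1.1609
MRP = 8.44% − 4.00% = 4.44%
E(R) = R_f + β × MRP = 4.00% + 1.1609 × 4.44% = 9.15%

9.15%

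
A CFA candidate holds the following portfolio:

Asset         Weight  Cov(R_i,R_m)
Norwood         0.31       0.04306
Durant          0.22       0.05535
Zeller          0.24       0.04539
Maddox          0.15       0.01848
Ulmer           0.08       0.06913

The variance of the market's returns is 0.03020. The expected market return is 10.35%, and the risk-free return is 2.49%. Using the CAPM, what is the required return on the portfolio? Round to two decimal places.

14.13%

β_Norwood = 0.04306 / 0.03020 = 1.4258
β_Durant = 0.05535 / 0.03020 = 1.8328
β_Zeller = 0.04539 / 0.03020 = 1.5030
β_Maddox = 0.01848 / 0.03020 = 0.6119
β_Ulmer = 0.06913 / 0.03020 = 2.2891
β_P = Σ w_i β_i = 0.31×1.4258 + 0.22×1.8328 + 0.24×1.5030 + 0.15×0.6119 + 0.08×2.2891 = 1.4808
MRP = 10.35% − 2.49% = 7.86%
E(R_P) = R_f + β_P × MRP = 2.49% + 1.4808 × 7.86% = 14.13%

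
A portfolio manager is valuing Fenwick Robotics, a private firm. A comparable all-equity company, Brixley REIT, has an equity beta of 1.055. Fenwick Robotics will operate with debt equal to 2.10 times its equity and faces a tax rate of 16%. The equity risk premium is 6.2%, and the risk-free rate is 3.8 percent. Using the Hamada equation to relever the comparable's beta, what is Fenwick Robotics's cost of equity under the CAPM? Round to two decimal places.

β_L = β_U × [1 + (1 − t)(D/E)] = 1.055 × [1 + (1 − 0.16) × 2.10]
    = 1.055 × [1 + 0.84 × 2.10] = 1.055 × 2.7640 = 2.9160
E(R) = R_f + β_L × MRP = 3.8% + 2.9160 × 6.2% = 21.88%

21.88%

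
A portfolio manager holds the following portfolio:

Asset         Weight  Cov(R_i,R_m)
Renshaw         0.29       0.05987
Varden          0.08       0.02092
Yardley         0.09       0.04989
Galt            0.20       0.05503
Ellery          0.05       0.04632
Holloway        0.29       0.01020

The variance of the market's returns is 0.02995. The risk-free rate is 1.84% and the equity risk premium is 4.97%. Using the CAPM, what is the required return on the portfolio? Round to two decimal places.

8.45%

β_Renshaw = 0.05987 / 0.02995 = 1.9990
β_Varden = 0.02092 / 0.02995 = 0.6985
β_Yardley = 0.04989 / 0.02995 = 1.6658
β_Galt = 0.05503 / 0.02995 = 1.8374
β_Ellery = 0.04632 / 0.02995 = 1.5466
β_Holloway = 0.01020 / 0.02995 = 0.3406
β_P = Σ w_i β_i = 0.29×1.9990 + 0.08×0.6985 + 0.09×1.6658 + 0.20×1.8374 + 0.05×1.5466 + 0.29×0.3406 = 1.3291
E(R_P) = R_f + β_P × MRP = 1.84% + 1.3291 × 4.97% = 8.45%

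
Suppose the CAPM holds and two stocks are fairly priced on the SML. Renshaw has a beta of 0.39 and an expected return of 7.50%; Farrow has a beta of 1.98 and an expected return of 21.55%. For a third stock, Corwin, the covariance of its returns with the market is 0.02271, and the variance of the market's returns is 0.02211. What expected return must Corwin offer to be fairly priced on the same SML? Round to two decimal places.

MRP = (21.55% − 7.50%) / (1.98 − 0.39) = 8.8365%
R_f = 7.50% − 0.39 × 8.8365% = 4.0538%
β_Corwin = Cov / Var(R_m) = 0.02271 / 0.02211 = 1.0271
E(R_Corwin) = R_f + β × MRP = 4.0538% + 1.0271 × 8.8365% = 13.13%

13.13%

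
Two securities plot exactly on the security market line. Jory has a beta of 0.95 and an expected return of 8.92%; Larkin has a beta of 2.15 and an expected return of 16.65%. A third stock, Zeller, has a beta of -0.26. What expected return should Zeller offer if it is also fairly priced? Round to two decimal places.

MRP (SML slope) = (16.65% − 8.92%) / (2.15 − 0.95) = 7.73% / 1.20 = 6.4417%
R_f (intercept) = 8.92% − 0.95 × 6.4417% = 2.8004%
E(R_Zeller) = R_f + β × MRP = 2.8004% + -0.26 × 6.4417% = 1.13%

1.13%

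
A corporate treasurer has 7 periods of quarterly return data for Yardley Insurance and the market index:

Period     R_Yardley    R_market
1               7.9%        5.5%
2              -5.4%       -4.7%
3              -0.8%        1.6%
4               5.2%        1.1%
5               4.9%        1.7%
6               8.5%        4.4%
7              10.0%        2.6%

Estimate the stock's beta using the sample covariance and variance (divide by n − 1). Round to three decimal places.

1.444

Mean R_i = (7.9 − 5.4 − 0.8 + 5.2 + 4.9 + 8.5 + 10.0) / 7 = 4.3286%
Mean R_m = (5.5 − 4.7 + 1.6 + 1.1 + 1.7 + 4.4 + 2.6) / 7 = 1.7429%
Σ(R_i − R̄_i)(R_m − R̄_m) = 92.1914  ⇒  Cov = 92.1914 / 6 = 15.3652
Σ(R_m − R̄_m)² = 63.8571  ⇒  Var(R_m) = 63.8571 / 6 = 10.6429
β = Cov / Var(R_m) = 15.3652 / 10.6429 = 1.4437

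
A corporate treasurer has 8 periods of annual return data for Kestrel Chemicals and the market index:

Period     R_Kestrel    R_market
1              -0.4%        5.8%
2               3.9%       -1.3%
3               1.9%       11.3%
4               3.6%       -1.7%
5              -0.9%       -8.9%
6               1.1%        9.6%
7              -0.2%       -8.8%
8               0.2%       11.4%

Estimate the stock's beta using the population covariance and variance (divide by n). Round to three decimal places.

0.021

Mean R_i = (-0.4 + 3.9 + 1.9 + 3.6 − 0.9 + 1.1 − 0.2 + 0.2) / 8 = 1.1500%
Mean R_m = (5.8 − 1.3 + 11.3 − 1.7 − 8.9 + 9.6 − 8.8 + 11.4) / 8 = 2.1750%
Σ(R_i − R̄_i)(R_m − R̄_m) = 10.5600  ⇒  Cov = 10.5600 / 8 = 1.3200
Σ(R_m − R̄_m)² = 506.8350  ⇒  Var(R_m) = 506.8350 / 8 = 63.3544
β = Cov / Var(R_m) = 1.3200 / 63.3544 = 0.0208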